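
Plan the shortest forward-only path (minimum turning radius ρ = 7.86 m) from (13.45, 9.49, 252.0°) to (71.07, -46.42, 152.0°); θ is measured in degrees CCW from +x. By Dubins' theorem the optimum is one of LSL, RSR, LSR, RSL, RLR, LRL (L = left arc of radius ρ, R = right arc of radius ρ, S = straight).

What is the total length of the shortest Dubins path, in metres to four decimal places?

Let ψ = atan2(Δy, Δx) = atan2(-55.91, 57.62) = -44.1371° be the start→goal bearing.
Normalize: d = |goal − start| / ρ = 80.286939/7.86 = 10.214623, α = (θ_start − ψ) mod 360° = 296.1371° = 5.168567 rad, β = (θ_goal − ψ) mod 360° = 196.1371° = 3.423238 rad.
Common terms: sin α = -0.897743, cos α = 0.440520, sin β = -0.277936, cos β = -0.960600, cos(α−β) = -0.173648, d² = 104.338528. Work in radians in the unit-radius frame; every candidate has L = ρ·(t + p + q).
LSL: p² = 2 + d² − 2cos(α−β) + 2d(sin α − sin β) = 94.023644; p = √p² = 9.696579; φ = atan2(cos β − cos α, d + sin α − sin β) = -0.145004 rad; t = (φ − α) mod 2π = 0.969614 rad, q = (β − φ) mod 2π = 3.568242 rad → L = 7.86·(0.969614 + 9.696579 + 3.568242) = 7.86·14.234435 = 111.882659 m
RSR: p² = 2 + d² − 2cos(α−β) + 2d(sin β − sin α) = 119.348004; p = √p² = 10.924651; φ = atan2(cos α − cos β, d − sin α + sin β) = 0.128607 rad; t = (α − φ) mod 2π = 5.039960 rad, q = (φ − β) mod 2π = 2.988555 rad → L = 7.86·(5.039960 + 10.924651 + 2.988555) = 7.86·18.953166 = 148.971883 m
LSR: p² = d² − 2 + 2cos(α−β) + 2d(sin α + sin β) = 77.972996; p = √p² = 8.830232; φ = atan2(−cos α − cos β, d + sin α + sin β) − atan2(−2, p) = 0.280211 rad; t = (φ − α) mod 2π = 1.394829 rad, q = (φ − β) mod 2π = 3.140158 rad → L = 7.86·(1.394829 + 8.830232 + 3.140158) = 7.86·13.365220 = 105.050626 m
RSL: p² = d² − 2 + 2cos(α−β) − 2d(sin α + sin β) = 126.009467; p = √p² = 11.225394; φ = atan2(cos α + cos β, d − sin α − sin β) − atan2(2, p) = -0.221946 rad; t = (α − φ) mod 2π = 5.390512 rad, q = (β − φ) mod 2π = 3.645183 rad → L = 7.86·(5.390512 + 11.225394 + 3.645183) = 7.86·20.261089 = 159.252163 m
RLR: c = (6 − d² + 2cos(α−β) + 2d(sin α − sin β))/8 = -13.918501, |c| > 1 → infeasible
LRL: c = (6 − d² + 2cos(α−β) − 2d(sin α − sin β))/8 = -10.752955, |c| > 1 → infeasible
Shortest: LSR with L = 105.050626 m ≈ 105.0506 m

105.0506 m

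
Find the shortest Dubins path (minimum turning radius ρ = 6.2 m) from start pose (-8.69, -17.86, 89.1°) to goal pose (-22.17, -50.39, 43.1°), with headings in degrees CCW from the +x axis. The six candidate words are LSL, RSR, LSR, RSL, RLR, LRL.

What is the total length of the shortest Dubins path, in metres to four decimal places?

64.3470 m

Let ψ = atan2(Δy, Δx) = atan2(-32.53, -13.48) = -112.5085° be the start→goal bearing.
Normalize: d = |goal − start| / ρ = 35.212374/6.2 = 5.679415, α = (θ_start − ψ) mod 360° = 201.6085° = 3.518732 rad, β = (θ_goal − ψ) mod 360° = 155.6085° = 2.715880 rad.
Common terms: sin α = -0.368262, cos α = -0.929722, sin β = 0.412970, cos β = -0.910745, cos(α−β) = 0.694658, d² = 32.255757. Work in radians in the unit-radius frame; every candidate has L = ρ·(t + p + q).
LSL: p² = 2 + d² − 2cos(α−β) + 2d(sin α − sin β) = 23.992561; p = √p² = 4.898220; φ = atan2(cos β − cos α, d + sin α − sin β) = 0.003874 rad; t = (φ − α) mod 2π = 2.768328 rad, q = (β − φ) mod 2π = 2.712006 rad → L = 6.2·(2.768328 + 4.898220 + 2.712006) = 6.2·10.378554 = 64.347035 m
RSR: p² = 2 + d² − 2cos(α−β) + 2d(sin β − sin α) = 41.740320; p = √p² = 6.460675; φ = atan2(cos α − cos β, d − sin α + sin β) = -0.002937 rad; t = (α − φ) mod 2π = 3.521669 rad, q = (φ − β) mod 2π = 3.564368 rad → L = 6.2·(3.521669 + 6.460675 + 3.564368) = 6.2·13.546712 = 83.989612 m
LSR: p² = d² − 2 + 2cos(α−β) + 2d(sin α + sin β) = 32.152903; p = √p² = 5.670353; φ = atan2(−cos α − cos β, d + sin α + sin β) − atan2(−2, p) = 0.650177 rad; t = (φ − α) mod 2π = 3.414631 rad, q = (φ − β) mod 2π = 4.217482 rad → L = 6.2·(3.414631 + 5.670353 + 4.217482) = 6.2·13.302466 = 82.475290 m
RSL: p² = d² − 2 + 2cos(α−β) − 2d(sin α + sin β) = 31.137245; p = √p² = 5.580076; φ = atan2(cos α + cos β, d − sin α − sin β) − atan2(2, p) = -0.659860 rad; t = (α − φ) mod 2π = 4.178592 rad, q = (β − φ) mod 2π = 3.375740 rad → L = 6.2·(4.178592 + 5.580076 + 3.375740) = 6.2·13.134408 = 81.433329 m
RLR: c = (6 − d² + 2cos(α−β) + 2d(sin α − sin β))/8 = -4.217540, |c| > 1 → infeasible
LRL: c = (6 − d² + 2cos(α−β) − 2d(sin α − sin β))/8 = -1.999070, |c| > 1 → infeasible
Shortest: LSL with L = 64.347035 m ≈ 64.3470 m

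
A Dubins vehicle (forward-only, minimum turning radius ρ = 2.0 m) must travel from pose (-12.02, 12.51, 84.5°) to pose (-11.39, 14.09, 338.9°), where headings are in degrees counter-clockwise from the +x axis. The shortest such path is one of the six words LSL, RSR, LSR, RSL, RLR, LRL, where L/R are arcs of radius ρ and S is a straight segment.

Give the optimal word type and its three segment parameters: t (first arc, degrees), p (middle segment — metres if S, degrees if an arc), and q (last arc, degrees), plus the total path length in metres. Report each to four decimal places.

Let ψ = atan2(Δy, Δx) = atan2(1.58, 0.63) = 68.2611° be the start→goal bearing.
Normalize: d = |goal − start| / ρ = 1.700970/2.0 = 0.850485, α = (θ_start − ψ) mod 360° = 16.2389° = 0.283422 rad, β = (θ_goal − ψ) mod 360° = 270.6389° = 4.723539 rad.
Common terms: sin α = 0.279642, cos α = 0.960104, sin β = -0.999938, cos β = 0.011150, cos(α−β) = -0.268920, d² = 0.723325. Work in radians in the unit-radius frame; every candidate has L = ρ·(t + p + q).
LSL: p² = 2 + d² − 2cos(α−β) + 2d(sin α − sin β) = 5.437693; p = √p² = 2.331886; φ = atan2(cos β − cos α, d + sin α − sin β) = -0.419109 rad; t = (φ − α) mod 2π = 5.580654 rad, q = (β − φ) mod 2π = 5.142649 rad → L = 2.0·(5.580654 + 2.331886 + 5.142649) = 2.0·13.055189 = 26.110378 m
RSR: p² = 2 + d² − 2cos(α−β) + 2d(sin β − sin α) = 1.084637; p = √p² = 1.041459; φ = atan2(cos α − cos β, d − sin α + sin β) = 1.995459 rad; t = (α − φ) mod 2π = 4.571148 rad, q = (φ − β) mod 2π = 3.555105 rad → L = 2.0·(4.571148 + 1.041459 + 3.555105) = 2.0·9.167712 = 18.335424 m
LSR: p² = d² − 2 + 2cos(α−β) + 2d(sin α + sin β) = -3.039716 < 0 → infeasible
RSL: p² = d² − 2 + 2cos(α−β) − 2d(sin α + sin β) = -0.589313 < 0 → infeasible
RLR: c = (6 − d² + 2cos(α−β) + 2d(sin α − sin β))/8 = 0.864420; p = 2π − arccos c = 5.756385 rad; φ = atan2(cos α − cos β, d − sin α + sin β) = 1.995459 rad; t = (α − φ + p/2) mod 2π = 1.166155 rad, q = (α − β − t + p) mod 2π = 0.150112 rad → L = 2.0·(1.166155 + 5.756385 + 0.150112) = 2.0·7.072653 = 14.145306 m
LRL: c = (6 − d² + 2cos(α−β) − 2d(sin α − sin β))/8 = 0.320288; p = 2π − arccos c = 5.038423 rad; φ = atan2(cos β − cos α, d + sin α − sin β) = -0.419109 rad; t = (φ − α + p/2) mod 2π = 1.816680 rad, q = (β − α − t + p) mod 2π = 1.378675 rad → L = 2.0·(1.816680 + 5.038423 + 1.378675) = 2.0·8.233778 = 16.467556 m
Shortest: RLR with L = 14.145306 m ≈ 14.1453 m
Convert RLR to answer units (arcs ×180/π): t = 1.166155·180/π = 66.8158°, p = 5.756385·180/π = 329.8166°, q = 0.150112·180/π = 8.6008°, L = 14.1453 m.

RLR: t = 66.8158°, p = 329.8166°, q = 8.6008°, L = 14.1453 m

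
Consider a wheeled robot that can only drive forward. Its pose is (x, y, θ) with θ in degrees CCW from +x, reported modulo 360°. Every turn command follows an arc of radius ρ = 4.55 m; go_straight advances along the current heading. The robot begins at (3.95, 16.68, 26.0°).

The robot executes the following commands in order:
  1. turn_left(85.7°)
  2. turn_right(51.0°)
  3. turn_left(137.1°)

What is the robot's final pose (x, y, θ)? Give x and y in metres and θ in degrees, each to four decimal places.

set_pose: (x, y, θ) = (3.9500, 16.6800, 26.0000°), ρ = 4.55
turn_left(85.7°): centre at ρ to the left, rotate +85.7° → (6.1830, 22.4519, 111.7000°)
turn_right(51.0°): centre at ρ to the right, rotate −51.0° → (6.4426, 26.3609, 60.7000°)
turn_left(137.1°): centre at ρ to the left, rotate +137.1° → (1.0838, 32.9198, 197.8000°)

(1.0838, 32.9198, 197.8000°)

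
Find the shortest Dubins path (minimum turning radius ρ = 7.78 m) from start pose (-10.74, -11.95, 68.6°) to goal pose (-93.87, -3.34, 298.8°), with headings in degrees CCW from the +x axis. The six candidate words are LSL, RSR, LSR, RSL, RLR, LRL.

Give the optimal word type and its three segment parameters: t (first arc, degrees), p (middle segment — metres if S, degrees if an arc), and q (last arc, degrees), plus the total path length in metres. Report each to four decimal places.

LSL: t = 103.5527°, p = 69.7216 m, q = 126.6473°, L = 100.9797 m

Let ψ = atan2(Δy, Δx) = atan2(8.61, -83.13) = 174.0868° be the start→goal bearing.
Normalize: d = |goal − start| / ρ = 83.574691/7.78 = 10.742248, α = (θ_start − ψ) mod 360° = 254.5132° = 4.442093 rad, β = (θ_goal − ψ) mod 360° = 124.7132° = 2.176656 rad.
Common terms: sin α = -0.963692, cos α = -0.267016, sin β = 0.822013, cos β = -0.569469, cos(α−β) = -0.640110, d² = 115.395897. Work in radians in the unit-radius frame; every candidate has L = ρ·(t + p + q).
LSL: p² = 2 + d² − 2cos(α−β) + 2d(sin α − sin β) = 80.311146; p = √p² = 8.961649; φ = atan2(cos β − cos α, d + sin α − sin β) = -0.033756 rad; t = (φ − α) mod 2π = 1.807336 rad, q = (β − φ) mod 2π = 2.210412 rad → L = 7.78·(1.807336 + 8.961649 + 2.210412) = 7.78·12.979397 = 100.979705 m
RSR: p² = 2 + d² − 2cos(α−β) + 2d(sin β − sin α) = 157.041086; p = √p² = 12.531604; φ = atan2(cos α − cos β, d − sin α + sin β) = 0.024138 rad; t = (α − φ) mod 2π = 4.417956 rad, q = (φ − β) mod 2π = 4.130667 rad → L = 7.78·(4.417956 + 12.531604 + 4.130667) = 7.78·21.080226 = 164.004160 m
LSR: p² = d² − 2 + 2cos(α−β) + 2d(sin α + sin β) = 109.071774; p = √p² = 10.443743; φ = atan2(−cos α − cos β, d + sin α + sin β) − atan2(−2, p) = 0.267958 rad; t = (φ − α) mod 2π = 2.109050 rad, q = (φ − β) mod 2π = 4.374487 rad → L = 7.78·(2.109050 + 10.443743 + 4.374487) = 7.78·16.927280 = 131.694240 m
RSL: p² = d² − 2 + 2cos(α−β) − 2d(sin α + sin β) = 115.159581; p = √p² = 10.731243; φ = atan2(cos α + cos β, d − sin α − sin β) − atan2(2, p) = -0.260962 rad; t = (α − φ) mod 2π = 4.703055 rad, q = (β − φ) mod 2π = 2.437618 rad → L = 7.78·(4.703055 + 10.731243 + 2.437618) = 7.78·17.871916 = 139.043510 m
RLR: c = (6 − d² + 2cos(α−β) + 2d(sin α − sin β))/8 = -18.630136, |c| > 1 → infeasible
LRL: c = (6 − d² + 2cos(α−β) − 2d(sin α − sin β))/8 = -9.038893, |c| > 1 → infeasible
Shortest: LSL with L = 100.979705 m ≈ 100.9797 m
Convert LSL to answer units (arcs ×180/π): t = 1.807336·180/π = 103.5527°, p = ρ·p = 7.78·8.961649 = 69.7216 m, q = 2.210412·180/π = 126.6473°, L = 100.9797 m.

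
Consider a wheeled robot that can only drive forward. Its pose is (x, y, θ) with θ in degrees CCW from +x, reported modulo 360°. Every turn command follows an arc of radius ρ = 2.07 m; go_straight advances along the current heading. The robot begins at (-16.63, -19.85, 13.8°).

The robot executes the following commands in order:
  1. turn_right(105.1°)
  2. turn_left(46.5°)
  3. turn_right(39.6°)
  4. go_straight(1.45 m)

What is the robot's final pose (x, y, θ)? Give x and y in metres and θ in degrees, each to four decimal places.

set_pose: (x, y, θ) = (-16.6300, -19.8500, 13.8000°), ρ = 2.07
turn_right(105.1°): centre at ρ to the right, rotate −105.1° → (-14.0668, -21.9072, -91.3000° ≡ 268.7000°)
turn_left(46.5°): centre at ρ to the left, rotate +46.5° → (-13.4559, -23.4230, 315.2000°)
turn_right(39.6°): centre at ρ to the right, rotate −39.6° → (-12.8544, -24.6898, 275.6000°)
go_straight(1.45): x += 1.45·cos θ, y += 1.45·sin θ → (-12.7129, -26.1329, 275.6000°)

(-12.7129, -26.1329, 275.6000°)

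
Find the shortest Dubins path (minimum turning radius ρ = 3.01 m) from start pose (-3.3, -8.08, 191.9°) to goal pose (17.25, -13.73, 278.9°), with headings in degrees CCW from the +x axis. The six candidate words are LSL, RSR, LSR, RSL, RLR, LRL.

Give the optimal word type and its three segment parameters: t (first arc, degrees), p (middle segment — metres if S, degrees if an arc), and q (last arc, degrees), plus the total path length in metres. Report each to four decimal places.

Let ψ = atan2(Δy, Δx) = atan2(-5.65, 20.55) = -15.3730° be the start→goal bearing.
Normalize: d = |goal − start| / ρ = 21.312555/3.01 = 7.080583, α = (θ_start − ψ) mod 360° = 207.2730° = 3.617596 rad, β = (θ_goal − ψ) mod 360° = 294.2730° = 5.136033 rad.
Common terms: sin α = -0.458231, cos α = -0.888833, sin β = -0.911597, cos β = 0.411085, cos(α−β) = 0.052336, d² = 50.134656. Work in radians in the unit-radius frame; every candidate has L = ρ·(t + p + q).
LSL: p² = 2 + d² − 2cos(α−β) + 2d(sin α − sin β) = 58.450177; p = √p² = 7.645272; φ = atan2(cos β − cos α, d + sin α − sin β) = 0.170859 rad; t = (φ − α) mod 2π = 2.836448 rad, q = (β − φ) mod 2π = 4.965174 rad → L = 3.01·(2.836448 + 7.645272 + 4.965174) = 3.01·15.446893 = 46.495149 m
RSR: p² = 2 + d² − 2cos(α−β) + 2d(sin β − sin α) = 45.609792; p = √p² = 6.753502; φ = atan2(cos α − cos β, d − sin α + sin β) = -0.193689 rad; t = (α − φ) mod 2π = 3.811286 rad, q = (φ − β) mod 2π = 0.953463 rad → L = 3.01·(3.811286 + 6.753502 + 0.953463) = 3.01·11.518251 = 34.669936 m
LSR: p² = d² − 2 + 2cos(α−β) + 2d(sin α + sin β) = 28.840967; p = √p² = 5.370379; φ = atan2(−cos α − cos β, d + sin α + sin β) − atan2(−2, p) = 0.439964 rad; t = (φ − α) mod 2π = 3.105553 rad, q = (φ − β) mod 2π = 1.587117 rad → L = 3.01·(3.105553 + 5.370379 + 1.587117) = 3.01·10.063048 = 30.289775 m
RSL: p² = d² − 2 + 2cos(α−β) − 2d(sin α + sin β) = 67.637689; p = √p² = 8.224214; φ = atan2(cos α + cos β, d − sin α − sin β) − atan2(2, p) = -0.295029 rad; t = (α − φ) mod 2π = 3.912626 rad, q = (β − φ) mod 2π = 5.431062 rad → L = 3.01·(3.912626 + 8.224214 + 5.431062) = 3.01·17.567901 = 52.879383 m
RLR: c = (6 − d² + 2cos(α−β) + 2d(sin α − sin β))/8 = -4.701224, |c| > 1 → infeasible
LRL: c = (6 − d² + 2cos(α−β) − 2d(sin α − sin β))/8 = -6.306272, |c| > 1 → infeasible
Shortest: LSR with L = 30.289775 m ≈ 30.2898 m
Convert LSR to answer units (arcs ×180/π): t = 3.105553·180/π = 177.9351°, p = ρ·p = 3.01·5.370379 = 16.1648 m, q = 1.587117·180/π = 90.9351°, L = 30.2898 m.

LSR: t = 177.9351°, p = 16.1648 m, q = 90.9351°, L = 30.2898 m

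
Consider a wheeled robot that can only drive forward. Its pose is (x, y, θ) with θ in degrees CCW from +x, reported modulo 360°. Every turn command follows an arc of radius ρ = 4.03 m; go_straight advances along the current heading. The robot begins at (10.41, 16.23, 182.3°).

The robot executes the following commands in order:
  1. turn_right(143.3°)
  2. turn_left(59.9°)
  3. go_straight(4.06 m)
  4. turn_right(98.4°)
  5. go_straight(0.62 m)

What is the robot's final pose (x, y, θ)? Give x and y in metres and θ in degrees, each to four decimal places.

(13.0956, 35.8139, 0.5000°)

set_pose: (x, y, θ) = (10.4100, 16.2300, 182.3000°), ρ = 4.03
turn_right(143.3°): centre at ρ to the right, rotate −143.3° → (7.7121, 23.3887, 39.0000°)
turn_left(59.9°): centre at ρ to the left, rotate +59.9° → (9.1574, 27.1440, 98.9000°)
go_straight(4.06): x += 4.06·cos θ, y += 4.06·sin θ → (8.5293, 31.1551, 98.9000°)
turn_right(98.4°): centre at ρ to the right, rotate −98.4° → (12.4756, 35.8085, 0.5000°)
go_straight(0.62): x += 0.62·cos θ, y += 0.62·sin θ → (13.0956, 35.8139, 0.5000°)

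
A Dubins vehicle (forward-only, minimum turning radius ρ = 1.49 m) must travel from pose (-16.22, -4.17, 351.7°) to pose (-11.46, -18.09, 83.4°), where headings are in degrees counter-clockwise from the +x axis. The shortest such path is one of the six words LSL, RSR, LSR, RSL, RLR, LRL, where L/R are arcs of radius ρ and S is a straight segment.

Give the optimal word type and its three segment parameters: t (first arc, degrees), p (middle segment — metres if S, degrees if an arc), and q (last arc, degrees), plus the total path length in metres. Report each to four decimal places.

Let ψ = atan2(Δy, Δx) = atan2(-13.92, 4.76) = -71.1217° be the start→goal bearing.
Normalize: d = |goal − start| / ρ = 14.711356/1.49 = 9.873393, α = (θ_start − ψ) mod 360° = 62.8217° = 1.096445 rad, β = (θ_goal − ψ) mod 360° = 154.5217° = 2.696912 rad.
Common terms: sin α = 0.889589, cos α = 0.456761, sin β = 0.430170, cos β = -0.902748, cos(α−β) = -0.029666, d² = 97.483897. Work in radians in the unit-radius frame; every candidate has L = ρ·(t + p + q).
LSL: p² = 2 + d² − 2cos(α−β) + 2d(sin α − sin β) = 108.615289; p = √p² = 10.421866; φ = atan2(cos β − cos α, d + sin α − sin β) = -0.130821 rad; t = (φ − α) mod 2π = 5.055920 rad, q = (β − φ) mod 2π = 2.827733 rad → L = 1.49·(5.055920 + 10.421866 + 2.827733) = 1.49·18.305518 = 27.275222 m
RSR: p² = 2 + d² − 2cos(α−β) + 2d(sin β − sin α) = 90.471171; p = √p² = 9.511633; φ = atan2(cos α − cos β, d − sin α + sin β) = 0.143422 rad; t = (α − φ) mod 2π = 0.953023 rad, q = (φ − β) mod 2π = 3.729696 rad → L = 1.49·(0.953023 + 9.511633 + 3.729696) = 1.49·14.194352 = 21.149584 m
LSR: p² = d² − 2 + 2cos(α−β) + 2d(sin α + sin β) = 121.485562; p = √p² = 11.022049; φ = atan2(−cos α − cos β, d + sin α + sin β) − atan2(−2, p) = 0.219325 rad; t = (φ − α) mod 2π = 5.406065 rad, q = (φ − β) mod 2π = 3.805598 rad → L = 1.49·(5.406065 + 11.022049 + 3.805598) = 1.49·20.233712 = 30.148232 m
RSL: p² = d² − 2 + 2cos(α−β) − 2d(sin α + sin β) = 69.363567; p = √p² = 8.328479; φ = atan2(cos α + cos β, d − sin α − sin β) − atan2(2, p) = -0.287770 rad; t = (α − φ) mod 2π = 1.384215 rad, q = (β − φ) mod 2π = 2.984682 rad → L = 1.49·(1.384215 + 8.328479 + 2.984682) = 1.49·12.697376 = 18.919091 m
RLR: c = (6 − d² + 2cos(α−β) + 2d(sin α − sin β))/8 = -10.308896, |c| > 1 → infeasible
LRL: c = (6 − d² + 2cos(α−β) − 2d(sin α − sin β))/8 = -12.576911, |c| > 1 → infeasible
Shortest: RSL with L = 18.919091 m ≈ 18.9191 m
Convert RSL to answer units (arcs ×180/π): t = 1.384215·180/π = 79.3097°, p = ρ·p = 1.49·8.328479 = 12.4094 m, q = 2.984682·180/π = 171.0097°, L = 18.9191 m.

RSL: t = 79.3097°, p = 12.4094 m, q = 171.0097°, L = 18.9191 m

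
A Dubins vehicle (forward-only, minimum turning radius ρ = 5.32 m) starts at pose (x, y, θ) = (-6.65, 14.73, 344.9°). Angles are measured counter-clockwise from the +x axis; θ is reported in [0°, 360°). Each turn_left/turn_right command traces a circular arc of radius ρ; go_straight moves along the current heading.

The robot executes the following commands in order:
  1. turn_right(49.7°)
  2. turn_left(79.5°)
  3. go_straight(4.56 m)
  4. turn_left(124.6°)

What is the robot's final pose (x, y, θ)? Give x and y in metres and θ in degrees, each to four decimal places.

(9.4714, 19.3144, 139.3000°)

set_pose: (x, y, θ) = (-6.6500, 14.7300, 344.9000°), ρ = 5.32
turn_right(49.7°): centre at ρ to the right, rotate −49.7° → (-3.2222, 11.8588, 295.2000°)
turn_left(79.5°): centre at ρ to the left, rotate +79.5° → (2.9415, 8.9781, 374.7000° ≡ 14.7000°)
go_straight(4.56): x += 4.56·cos θ, y += 4.56·sin θ → (7.3522, 10.1352, 14.7000°)
turn_left(124.6°): centre at ρ to the left, rotate +124.6° → (9.4714, 19.3144, 139.3000°)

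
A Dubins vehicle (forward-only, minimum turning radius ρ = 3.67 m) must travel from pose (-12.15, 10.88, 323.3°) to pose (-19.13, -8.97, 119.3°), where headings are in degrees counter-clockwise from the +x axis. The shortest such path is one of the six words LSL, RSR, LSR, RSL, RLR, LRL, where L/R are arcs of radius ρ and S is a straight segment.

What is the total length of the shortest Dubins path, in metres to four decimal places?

Let ψ = atan2(Δy, Δx) = atan2(-19.85, -6.98) = -109.3736° be the start→goal bearing.
Normalize: d = |goal − start| / ρ = 21.041457/3.67 = 5.733367, α = (θ_start − ψ) mod 360° = 72.6736° = 1.268393 rad, β = (θ_goal − ψ) mod 360° = 228.6736° = 3.991107 rad.
Common terms: sin α = 0.954624, cos α = 0.297815, sin β = -0.750960, cos β = -0.660348, cos(α−β) = -0.913545, d² = 32.871497. Work in radians in the unit-radius frame; every candidate has L = ρ·(t + p + q).
LSL: p² = 2 + d² − 2cos(α−β) + 2d(sin α − sin β) = 56.256056; p = √p² = 7.500404; φ = atan2(cos β − cos α, d + sin α − sin β) = -0.128098 rad; t = (φ − α) mod 2π = 4.886694 rad, q = (β − φ) mod 2π = 4.119205 rad → L = 3.67·(4.886694 + 7.500404 + 4.119205) = 3.67·16.506303 = 60.578131 m
RSR: p² = 2 + d² − 2cos(α−β) + 2d(sin β − sin α) = 17.141119; p = √p² = 4.140183; φ = atan2(cos α − cos β, d − sin α + sin β) = 0.233547 rad; t = (α − φ) mod 2π = 1.034846 rad, q = (φ − β) mod 2π = 2.525626 rad → L = 3.67·(1.034846 + 4.140183 + 2.525626) = 3.67·7.700655 = 28.261404 m
LSR: p² = d² − 2 + 2cos(α−β) + 2d(sin α + sin β) = 31.379765; p = √p² = 5.601764; φ = atan2(−cos α − cos β, d + sin α + sin β) − atan2(−2, p) = 0.403911 rad; t = (φ − α) mod 2π = 5.418704 rad, q = (φ − β) mod 2π = 2.695990 rad → L = 3.67·(5.418704 + 5.601764 + 2.695990) = 3.67·13.716458 = 50.339401 m
RSL: p² = d² − 2 + 2cos(α−β) − 2d(sin α + sin β) = 26.709046; p = √p² = 5.168080; φ = atan2(cos α + cos β, d − sin α − sin β) − atan2(2, p) = -0.434709 rad; t = (α − φ) mod 2π = 1.703102 rad, q = (β − φ) mod 2π = 4.425816 rad → L = 3.67·(1.703102 + 5.168080 + 4.425816) = 3.67·11.296997 = 41.459980 m
RLR: c = (6 − d² + 2cos(α−β) + 2d(sin α − sin β))/8 = -1.142640, |c| > 1 → infeasible
LRL: c = (6 − d² + 2cos(α−β) − 2d(sin α − sin β))/8 = -6.032007, |c| > 1 → infeasible
Shortest: RSR with L = 28.261404 m ≈ 28.2614 m

28.2614 m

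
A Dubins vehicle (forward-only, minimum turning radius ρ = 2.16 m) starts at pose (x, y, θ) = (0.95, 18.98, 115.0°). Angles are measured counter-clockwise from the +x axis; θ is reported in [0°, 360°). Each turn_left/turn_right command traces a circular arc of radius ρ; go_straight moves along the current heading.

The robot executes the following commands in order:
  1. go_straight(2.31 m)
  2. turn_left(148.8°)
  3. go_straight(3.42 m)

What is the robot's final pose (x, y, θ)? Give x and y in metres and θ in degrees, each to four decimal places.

(-4.5006, 16.9940, 263.8000°)

set_pose: (x, y, θ) = (0.9500, 18.9800, 115.0000°), ρ = 2.16
go_straight(2.31): x += 2.31·cos θ, y += 2.31·sin θ → (-0.0262, 21.0736, 115.0000°)
turn_left(148.8°): centre at ρ to the left, rotate +148.8° → (-4.1312, 20.3940, 263.8000°)
go_straight(3.42): x += 3.42·cos θ, y += 3.42·sin θ → (-4.5006, 16.9940, 263.8000°)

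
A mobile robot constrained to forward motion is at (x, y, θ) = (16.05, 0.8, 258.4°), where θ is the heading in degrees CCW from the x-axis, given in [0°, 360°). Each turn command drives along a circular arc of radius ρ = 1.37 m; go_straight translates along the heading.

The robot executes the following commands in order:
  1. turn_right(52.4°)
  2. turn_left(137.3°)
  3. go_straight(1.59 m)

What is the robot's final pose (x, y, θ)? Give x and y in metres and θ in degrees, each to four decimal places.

(17.0384, -3.1563, 343.3000°)

set_pose: (x, y, θ) = (16.0500, 0.8000, 258.4000°), ρ = 1.37
turn_right(52.4°): centre at ρ to the right, rotate −52.4° → (15.3086, -0.1559, 206.0000°)
turn_left(137.3°): centre at ρ to the left, rotate +137.3° → (15.5154, -2.6994, 343.3000°)
go_straight(1.59): x += 1.59·cos θ, y += 1.59·sin θ → (17.0384, -3.1563, 343.3000°)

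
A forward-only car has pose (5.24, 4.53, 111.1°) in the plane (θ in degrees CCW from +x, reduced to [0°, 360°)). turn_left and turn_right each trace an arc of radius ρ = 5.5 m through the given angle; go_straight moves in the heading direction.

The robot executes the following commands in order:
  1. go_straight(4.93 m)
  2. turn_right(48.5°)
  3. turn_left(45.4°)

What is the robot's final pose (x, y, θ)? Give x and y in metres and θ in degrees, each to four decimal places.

(4.0613, 17.8712, 108.0000°)

set_pose: (x, y, θ) = (5.2400, 4.5300, 111.1000°), ρ = 5.5
go_straight(4.93): x += 4.93·cos θ, y += 4.93·sin θ → (3.4652, 9.1295, 111.1000°)
turn_right(48.5°): centre at ρ to the right, rotate −48.5° → (3.7135, 13.6405, 62.6000°)
turn_left(45.4°): centre at ρ to the left, rotate +45.4° → (4.0613, 17.8712, 108.0000°)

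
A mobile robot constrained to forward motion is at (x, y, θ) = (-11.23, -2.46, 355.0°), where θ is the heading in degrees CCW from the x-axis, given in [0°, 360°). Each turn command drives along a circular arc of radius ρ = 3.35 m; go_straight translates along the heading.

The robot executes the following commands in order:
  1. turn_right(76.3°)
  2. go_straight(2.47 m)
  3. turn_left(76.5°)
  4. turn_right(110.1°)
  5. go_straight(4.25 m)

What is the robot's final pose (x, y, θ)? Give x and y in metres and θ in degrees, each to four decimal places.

set_pose: (x, y, θ) = (-11.2300, -2.4600, 355.0000°), ρ = 3.35
turn_right(76.3°): centre at ρ to the right, rotate −76.3° → (-8.2105, -5.2905, 278.7000°)
go_straight(2.47): x += 2.47·cos θ, y += 2.47·sin θ → (-7.8369, -7.7321, 278.7000°)
turn_left(76.5°): centre at ρ to the left, rotate +76.5° → (-4.8058, -10.5636, 355.2000°)
turn_right(110.1°): centre at ρ to the right, rotate −110.1° → (-2.0475, -15.3124, 245.1000°)
go_straight(4.25): x += 4.25·cos θ, y += 4.25·sin θ → (-3.8369, -19.1673, 245.1000°)

(-3.8369, -19.1673, 245.1000°)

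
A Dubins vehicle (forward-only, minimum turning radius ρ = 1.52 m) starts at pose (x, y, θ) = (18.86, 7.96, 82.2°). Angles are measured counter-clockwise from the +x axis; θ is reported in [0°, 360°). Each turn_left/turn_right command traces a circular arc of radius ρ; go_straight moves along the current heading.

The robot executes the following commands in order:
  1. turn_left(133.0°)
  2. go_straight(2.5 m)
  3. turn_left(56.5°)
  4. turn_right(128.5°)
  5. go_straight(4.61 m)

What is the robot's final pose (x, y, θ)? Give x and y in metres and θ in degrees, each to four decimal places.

(7.6707, 8.1794, 143.2000°)

set_pose: (x, y, θ) = (18.8600, 7.9600, 82.2000°), ρ = 1.52
turn_left(133.0°): centre at ρ to the left, rotate +133.0° → (16.4779, 9.4083, 215.2000°)
go_straight(2.5): x += 2.5·cos θ, y += 2.5·sin θ → (14.4350, 7.9673, 215.2000°)
turn_left(56.5°): centre at ρ to the left, rotate +56.5° → (13.7919, 6.6801, 271.7000°)
turn_right(128.5°): centre at ρ to the right, rotate −128.5° → (11.3620, 5.4179, 143.2000°)
go_straight(4.61): x += 4.61·cos θ, y += 4.61·sin θ → (7.6707, 8.1794, 143.2000°)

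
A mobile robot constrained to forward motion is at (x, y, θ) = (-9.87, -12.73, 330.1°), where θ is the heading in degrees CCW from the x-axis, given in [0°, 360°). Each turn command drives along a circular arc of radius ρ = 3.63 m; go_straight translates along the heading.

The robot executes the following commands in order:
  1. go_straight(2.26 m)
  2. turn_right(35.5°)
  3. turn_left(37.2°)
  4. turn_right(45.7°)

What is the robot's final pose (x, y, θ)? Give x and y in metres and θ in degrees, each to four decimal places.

(-3.0624, -19.3728, 286.1000°)

set_pose: (x, y, θ) = (-9.8700, -12.7300, 330.1000°), ρ = 3.63
go_straight(2.26): x += 2.26·cos θ, y += 2.26·sin θ → (-7.9108, -13.8566, 330.1000°)
turn_right(35.5°): centre at ρ to the right, rotate −35.5° → (-6.4198, -15.4923, 294.6000°)
turn_left(37.2°): centre at ρ to the left, rotate +37.2° → (-4.8346, -17.1804, 331.8000°)
turn_right(45.7°): centre at ρ to the right, rotate −45.7° → (-3.0624, -19.3728, 286.1000°)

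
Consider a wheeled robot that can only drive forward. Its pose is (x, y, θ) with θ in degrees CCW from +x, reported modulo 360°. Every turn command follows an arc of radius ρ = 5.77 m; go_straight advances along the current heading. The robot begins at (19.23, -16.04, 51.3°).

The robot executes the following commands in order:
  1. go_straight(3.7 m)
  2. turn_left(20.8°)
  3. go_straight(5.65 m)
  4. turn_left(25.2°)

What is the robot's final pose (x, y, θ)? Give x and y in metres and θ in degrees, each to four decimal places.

(24.5001, -3.4351, 97.3000°)

set_pose: (x, y, θ) = (19.2300, -16.0400, 51.3000°), ρ = 5.77
go_straight(3.7): x += 3.7·cos θ, y += 3.7·sin θ → (21.5434, -13.1524, 51.3000°)
turn_left(20.8°): centre at ρ to the left, rotate +20.8° → (22.5310, -11.3182, 72.1000°)
go_straight(5.65): x += 5.65·cos θ, y += 5.65·sin θ → (24.2676, -5.9417, 72.1000°)
turn_left(25.2°): centre at ρ to the left, rotate +25.2° → (24.5001, -3.4351, 97.3000°)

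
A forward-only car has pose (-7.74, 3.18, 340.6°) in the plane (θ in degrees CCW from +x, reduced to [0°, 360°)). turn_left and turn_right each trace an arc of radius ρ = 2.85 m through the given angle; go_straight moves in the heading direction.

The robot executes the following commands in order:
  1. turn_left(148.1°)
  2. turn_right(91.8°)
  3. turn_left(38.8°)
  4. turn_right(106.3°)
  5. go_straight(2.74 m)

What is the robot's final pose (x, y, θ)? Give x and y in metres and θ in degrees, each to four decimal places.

(3.5653, 13.6407, 329.4000°)

set_pose: (x, y, θ) = (-7.7400, 3.1800, 340.6000°), ρ = 2.85
turn_left(148.1°): centre at ρ to the left, rotate +148.1° → (-4.5691, 7.6501, 488.7000° ≡ 128.7000°)
turn_right(91.8°): centre at ρ to the right, rotate −91.8° → (-4.0561, 11.7112, 36.9000°)
turn_left(38.8°): centre at ρ to the left, rotate +38.8° → (-3.0056, 13.2863, 75.7000°)
turn_right(106.3°): centre at ρ to the right, rotate −106.3° → (1.2069, 15.0355, -30.6000° ≡ 329.4000°)
go_straight(2.74): x += 2.74·cos θ, y += 2.74·sin θ → (3.5653, 13.6407, 329.4000°)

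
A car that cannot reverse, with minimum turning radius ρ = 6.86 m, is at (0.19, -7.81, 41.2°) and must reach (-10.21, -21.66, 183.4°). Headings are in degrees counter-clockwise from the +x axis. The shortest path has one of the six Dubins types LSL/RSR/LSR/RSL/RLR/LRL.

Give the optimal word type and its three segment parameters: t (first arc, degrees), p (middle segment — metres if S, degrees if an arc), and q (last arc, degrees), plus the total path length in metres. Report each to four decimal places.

Let ψ = atan2(Δy, Δx) = atan2(-13.85, -10.40) = -126.9030° be the start→goal bearing.
Normalize: d = |goal − start| / ρ = 17.320003/6.86 = 2.524782, α = (θ_start − ψ) mod 360° = 168.1030° = 2.933950 rad, β = (θ_goal − ψ) mod 360° = 310.3030° = 5.415809 rad.
Common terms: sin α = 0.206153, cos α = -0.978520, sin β = -0.762635, cos β = 0.646829, cos(α−β) = -0.790155, d² = 6.374523. Work in radians in the unit-radius frame; every candidate has L = ρ·(t + p + q).
LSL: p² = 2 + d² − 2cos(α−β) + 2d(sin α − sin β) = 14.846790; p = √p² = 3.853153; φ = atan2(cos β − cos α, d + sin α − sin β) = 0.435455 rad; t = (φ − α) mod 2π = 3.784690 rad, q = (β − φ) mod 2π = 4.980353 rad → L = 6.86·(3.784690 + 3.853153 + 4.980353) = 6.86·12.618197 = 86.560829 m
RSR: p² = 2 + d² − 2cos(α−β) + 2d(sin β − sin α) = 5.062876; p = √p² = 2.250084; φ = atan2(cos α − cos β, d − sin α + sin β) = -0.807195 rad; t = (α − φ) mod 2π = 3.741146 rad, q = (φ − β) mod 2π = 0.060181 rad → L = 6.86·(3.741146 + 2.250084 + 0.060181) = 6.86·6.051411 = 41.512678 m
LSR: p² = d² − 2 + 2cos(α−β) + 2d(sin α + sin β) = -0.015775 < 0 → infeasible
RSL: p² = d² − 2 + 2cos(α−β) − 2d(sin α + sin β) = 5.604201; p = √p² = 2.367319; φ = atan2(cos α + cos β, d − sin α − sin β) − atan2(2, p) = -0.808724 rad; t = (α − φ) mod 2π = 3.742674 rad, q = (β − φ) mod 2π = 6.224532 rad → L = 6.86·(3.742674 + 2.367319 + 6.224532) = 6.86·12.334526 = 84.614849 m
RLR: c = (6 − d² + 2cos(α−β) + 2d(sin α − sin β))/8 = 0.367140; p = 2π − arccos c = 5.088322 rad; φ = atan2(cos α − cos β, d − sin α + sin β) = -0.807195 rad; t = (α − φ + p/2) mod 2π = 0.002121 rad, q = (α − β − t + p) mod 2π = 2.604342 rad → L = 6.86·(0.002121 + 5.088322 + 2.604342) = 6.86·7.694786 = 52.786229 m
LRL: c = (6 − d² + 2cos(α−β) − 2d(sin α − sin β))/8 = -0.855849; p = 2π − arccos c = 3.685199 rad; φ = atan2(cos β − cos α, d + sin α − sin β) = 0.435455 rad; t = (φ − α + p/2) mod 2π = 5.627290 rad, q = (β − α − t + p) mod 2π = 0.539768 rad → L = 6.86·(5.627290 + 3.685199 + 0.539768) = 6.86·9.852257 = 67.586484 m
Shortest: RSR with L = 41.512678 m ≈ 41.5127 m
Convert RSR to answer units (arcs ×180/π): t = 3.741146·180/π = 214.3519°, p = ρ·p = 6.86·2.250084 = 15.4356 m, q = 0.060181·180/π = 3.4481°, L = 41.5127 m.

RSR: t = 214.3519°, p = 15.4356 m, q = 3.4481°, L = 41.5127 m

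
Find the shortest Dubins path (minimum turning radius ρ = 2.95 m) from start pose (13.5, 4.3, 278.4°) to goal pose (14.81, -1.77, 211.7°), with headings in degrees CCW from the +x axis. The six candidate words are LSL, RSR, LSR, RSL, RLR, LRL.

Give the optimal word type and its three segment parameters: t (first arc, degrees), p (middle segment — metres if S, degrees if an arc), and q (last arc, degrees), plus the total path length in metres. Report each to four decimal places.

Let ψ = atan2(Δy, Δx) = atan2(-6.07, 1.31) = -77.8215° be the start→goal bearing.
Normalize: d = |goal − start| / ρ = 6.209750/2.95 = 2.105000, α = (θ_start − ψ) mod 360° = 356.2215° = 6.217237 rad, β = (θ_goal − ψ) mod 360° = 289.5215° = 5.053103 rad.
Common terms: sin α = -0.065900, cos α = 0.997826, sin β = -0.942516, cos β = 0.334160, cos(α−β) = 0.395546, d² = 4.431026. Work in radians in the unit-radius frame; every candidate has L = ρ·(t + p + q).
LSL: p² = 2 + d² − 2cos(α−β) + 2d(sin α − sin β) = 9.330489; p = √p² = 3.054585; φ = atan2(cos β − cos α, d + sin α − sin β) = -0.219016 rad; t = (φ − α) mod 2π = 6.130118 rad, q = (β − φ) mod 2π = 5.272118 rad → L = 2.95·(6.130118 + 3.054585 + 5.272118) = 2.95·14.456821 = 42.647622 m
RSR: p² = 2 + d² − 2cos(α−β) + 2d(sin β − sin α) = 1.949380; p = √p² = 1.396202; φ = atan2(cos α − cos β, d − sin α + sin β) = 0.495347 rad; t = (α − φ) mod 2π = 5.721891 rad, q = (φ − β) mod 2π = 1.725429 rad → L = 2.95·(5.721891 + 1.396202 + 1.725429) = 2.95·8.843522 = 26.088389 m
LSR: p² = d² − 2 + 2cos(α−β) + 2d(sin α + sin β) = -1.023317 < 0 → infeasible
RSL: p² = d² − 2 + 2cos(α−β) − 2d(sin α + sin β) = 7.467550; p = √p² = 2.732682; φ = atan2(cos α + cos β, d − sin α − sin β) − atan2(2, p) = -0.227546 rad; t = (α − φ) mod 2π = 0.161598 rad, q = (β − φ) mod 2π = 5.280649 rad → L = 2.95·(0.161598 + 2.732682 + 5.280649) = 2.95·8.174929 = 24.116042 m
RLR: c = (6 − d² + 2cos(α−β) + 2d(sin α − sin β))/8 = 0.756328; p = 2π − arccos c = 5.570070 rad; φ = atan2(cos α − cos β, d − sin α + sin β) = 0.495347 rad; t = (α − φ + p/2) mod 2π = 2.223740 rad, q = (α − β − t + p) mod 2π = 4.510464 rad → L = 2.95·(2.223740 + 5.570070 + 4.510464) = 2.95·12.304275 = 36.297610 m
LRL: c = (6 − d² + 2cos(α−β) − 2d(sin α − sin β))/8 = -0.166311; p = 2π − arccos c = 4.545301 rad; φ = atan2(cos β − cos α, d + sin α − sin β) = -0.219016 rad; t = (φ − α + p/2) mod 2π = 2.119583 rad, q = (β − α − t + p) mod 2π = 1.261584 rad → L = 2.95·(2.119583 + 4.545301 + 1.261584) = 2.95·7.926468 = 23.383081 m
Shortest: LRL with L = 23.383081 m ≈ 23.3831 m
Convert LRL to answer units (arcs ×180/π): t = 2.119583·180/π = 121.4432°, p = 4.545301·180/π = 260.4266°, q = 1.261584·180/π = 72.2834°, L = 23.3831 m.

LRL: t = 121.4432°, p = 260.4266°, q = 72.2834°, L = 23.3831 m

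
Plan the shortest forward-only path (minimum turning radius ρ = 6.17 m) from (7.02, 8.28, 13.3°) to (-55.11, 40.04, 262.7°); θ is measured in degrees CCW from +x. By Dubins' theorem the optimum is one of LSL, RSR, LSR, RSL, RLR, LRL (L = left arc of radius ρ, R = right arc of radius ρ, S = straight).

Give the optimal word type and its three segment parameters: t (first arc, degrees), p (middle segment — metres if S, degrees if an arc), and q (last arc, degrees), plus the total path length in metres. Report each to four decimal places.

Let ψ = atan2(Δy, Δx) = atan2(31.76, -62.13) = 152.9245° be the start→goal bearing.
Normalize: d = |goal − start| / ρ = 69.777034/6.17 = 11.309082, α = (θ_start − ψ) mod 360° = 220.3755° = 3.846278 rad, β = (θ_goal − ψ) mod 360° = 109.7755° = 1.915944 rad.
Common terms: sin α = -0.647794, cos α = -0.761815, sin β = 0.941026, cos β = -0.338335, cos(α−β) = -0.351842, d² = 127.895329. Work in radians in the unit-radius frame; every candidate has L = ρ·(t + p + q).
LSL: p² = 2 + d² − 2cos(α−β) + 2d(sin α − sin β) = 94.662829; p = √p² = 9.729482; φ = atan2(cos β − cos α, d + sin α − sin β) = 0.043539 rad; t = (φ − α) mod 2π = 2.480447 rad, q = (β − φ) mod 2π = 1.872405 rad → L = 6.17·(2.480447 + 9.729482 + 1.872405) = 6.17·14.082334 = 86.887999 m
RSR: p² = 2 + d² − 2cos(α−β) + 2d(sin β − sin α) = 166.535196; p = √p² = 12.904852; φ = atan2(cos α − cos β, d − sin α + sin β) = -0.032821 rad; t = (α − φ) mod 2π = 3.879099 rad, q = (φ − β) mod 2π = 4.334420 rad → L = 6.17·(3.879099 + 12.904852 + 4.334420) = 6.17·21.118371 = 130.300350 m
LSR: p² = d² − 2 + 2cos(α−β) + 2d(sin α + sin β) = 131.824003; p = √p² = 11.481463; φ = atan2(−cos α − cos β, d + sin α + sin β) − atan2(−2, p) = 0.267002 rad; t = (φ − α) mod 2π = 2.703910 rad, q = (φ − β) mod 2π = 4.634244 rad → L = 6.17·(2.703910 + 11.481463 + 4.634244) = 6.17·18.819617 = 116.117037 m
RSL: p² = d² − 2 + 2cos(α−β) − 2d(sin α + sin β) = 118.559289; p = √p² = 10.888493; φ = atan2(cos α + cos β, d − sin α − sin β) − atan2(2, p) = -0.281195 rad; t = (α − φ) mod 2π = 4.127473 rad, q = (β − φ) mod 2π = 2.197139 rad → L = 6.17·(4.127473 + 10.888493 + 2.197139) = 6.17·17.213105 = 106.204859 m
RLR: c = (6 − d² + 2cos(α−β) + 2d(sin α − sin β))/8 = -19.816899, |c| > 1 → infeasible
LRL: c = (6 − d² + 2cos(α−β) − 2d(sin α − sin β))/8 = -10.832854, |c| > 1 → infeasible
Shortest: LSL with L = 86.887999 m ≈ 86.8880 m
Convert LSL to answer units (arcs ×180/π): t = 2.480447·180/π = 142.1191°, p = ρ·p = 6.17·9.729482 = 60.0309 m, q = 1.872405·180/π = 107.2809°, L = 86.8880 m.

LSL: t = 142.1191°, p = 60.0309 m, q = 107.2809°, L = 86.8880 m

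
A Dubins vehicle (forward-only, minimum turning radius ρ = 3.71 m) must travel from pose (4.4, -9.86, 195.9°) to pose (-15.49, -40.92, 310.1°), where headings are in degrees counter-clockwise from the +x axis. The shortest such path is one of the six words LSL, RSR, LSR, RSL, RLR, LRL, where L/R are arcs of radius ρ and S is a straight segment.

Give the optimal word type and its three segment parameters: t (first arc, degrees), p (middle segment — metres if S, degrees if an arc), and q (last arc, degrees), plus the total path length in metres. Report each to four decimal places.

LSL: t = 38.3538°, p = 30.9289 m, q = 75.8462°, L = 38.3235 m

Let ψ = atan2(Δy, Δx) = atan2(-31.06, -19.89) = -122.6344° be the start→goal bearing.
Normalize: d = |goal − start| / ρ = 36.882729/3.71 = 9.941436, α = (θ_start − ψ) mod 360° = 318.5344° = 5.559474 rad, β = (θ_goal − ψ) mod 360° = 72.7344° = 1.269455 rad.
Common terms: sin α = -0.662170, cos α = 0.749354, sin β = 0.954939, cos β = 0.296801, cos(α−β) = -0.409923, d² = 98.832158. Work in radians in the unit-radius frame; every candidate has L = ρ·(t + p + q).
LSL: p² = 2 + d² − 2cos(α−β) + 2d(sin α − sin β) = 69.499226; p = √p² = 8.336620; φ = atan2(cos β − cos α, d + sin α − sin β) = -0.054312 rad; t = (φ − α) mod 2π = 0.669399 rad, q = (β − φ) mod 2π = 1.323767 rad → L = 3.71·(0.669399 + 8.336620 + 1.323767) = 3.71·10.329786 = 38.323504 m
RSR: p² = 2 + d² − 2cos(α−β) + 2d(sin β − sin α) = 133.804781; p = √p² = 11.567402; φ = atan2(cos α − cos β, d − sin α + sin β) = 0.039133 rad; t = (α − φ) mod 2π = 5.520341 rad, q = (φ − β) mod 2π = 5.052863 rad → L = 3.71·(5.520341 + 11.567402 + 5.052863) = 3.71·22.140606 = 82.141649 m
LSR: p² = d² − 2 + 2cos(α−β) + 2d(sin α + sin β) = 101.833406; p = √p² = 10.091254; φ = atan2(−cos α − cos β, d + sin α + sin β) − atan2(−2, p) = 0.093788 rad; t = (φ − α) mod 2π = 0.817499 rad, q = (φ − β) mod 2π = 5.107519 rad → L = 3.71·(0.817499 + 10.091254 + 5.107519) = 3.71·16.016272 = 59.420368 m
RSL: p² = d² − 2 + 2cos(α−β) − 2d(sin α + sin β) = 90.191217; p = √p² = 9.496906; φ = atan2(cos α + cos β, d − sin α − sin β) − atan2(2, p) = -0.099559 rad; t = (α − φ) mod 2π = 5.659033 rad, q = (β − φ) mod 2π = 1.369014 rad → L = 3.71·(5.659033 + 9.496906 + 1.369014) = 3.71·16.524953 = 61.307576 m
RLR: c = (6 − d² + 2cos(α−β) + 2d(sin α − sin β))/8 = -15.725598, |c| > 1 → infeasible
LRL: c = (6 − d² + 2cos(α−β) − 2d(sin α − sin β))/8 = -7.687403, |c| > 1 → infeasible
Shortest: LSL with L = 38.323504 m ≈ 38.3235 m
Convert LSL to answer units (arcs ×180/π): t = 0.669399·180/π = 38.3538°, p = ρ·p = 3.71·8.336620 = 30.9289 m, q = 1.323767·180/π = 75.8462°, L = 38.3235 m.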